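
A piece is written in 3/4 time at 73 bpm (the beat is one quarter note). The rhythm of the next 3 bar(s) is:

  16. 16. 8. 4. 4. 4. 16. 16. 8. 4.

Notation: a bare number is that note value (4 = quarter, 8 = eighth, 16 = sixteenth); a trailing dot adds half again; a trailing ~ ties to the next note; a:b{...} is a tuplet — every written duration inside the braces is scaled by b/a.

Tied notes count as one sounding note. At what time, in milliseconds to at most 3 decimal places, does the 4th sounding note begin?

1. 0.0ms @ 0 + 308.219ms (3/8)
2. 308.219ms @ 3/8 + 308.219ms (3/8)
3. 616.438ms @ 3/4 + 616.438ms (3/4)
4. 1232.877ms @ 3/2 + 1232.877ms (3/2)
5. 2465.753ms @ 3 + 1232.877ms (3/2)
6. 3698.63ms @ 9/2 + 1232.877ms (3/2)
7. 4931.507ms @ 6 + 308.219ms (3/8)
8. 5239.726ms @ 51/8 + 308.219ms (3/8)
9. 5547.945ms @ 27/4 + 616.438ms (3/4)
10. 6164.384ms @ 15/2 + 1232.877ms (3/2)

note 4 onset = 3/2b = 1232.877ms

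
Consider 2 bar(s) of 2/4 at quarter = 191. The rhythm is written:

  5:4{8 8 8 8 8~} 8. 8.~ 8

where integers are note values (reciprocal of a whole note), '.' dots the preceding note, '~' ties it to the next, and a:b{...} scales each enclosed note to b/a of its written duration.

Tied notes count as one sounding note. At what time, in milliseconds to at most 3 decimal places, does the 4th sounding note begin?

note 4 onset = 6/5b = 376.963ms

1. 0.0ms @ 0 + 125.654ms (2/5)
2. 125.654ms @ 2/5 + 125.654ms (2/5)
3. 251.309ms @ 4/5 + 125.654ms (2/5)
4. 376.963ms @ 6/5 + 125.654ms (2/5)
5. 502.618ms @ 8/5 + 361.257ms (23/20)
6. 863.874ms @ 11/4 + 392.67ms (5/4)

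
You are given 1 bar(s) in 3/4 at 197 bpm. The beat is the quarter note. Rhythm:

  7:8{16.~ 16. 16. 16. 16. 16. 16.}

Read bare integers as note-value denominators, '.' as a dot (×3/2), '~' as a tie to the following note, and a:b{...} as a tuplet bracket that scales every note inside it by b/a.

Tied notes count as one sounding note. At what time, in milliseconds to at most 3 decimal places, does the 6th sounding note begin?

note 6 onset = 18/7b = 783.176ms

1. 0.0ms @ 0 + 261.059ms (6/7)
2. 261.059ms @ 6/7 + 130.529ms (3/7)
3. 391.588ms @ 9/7 + 130.529ms (3/7)
4. 522.117ms @ 12/7 + 130.529ms (3/7)
5. 652.647ms @ 15/7 + 130.529ms (3/7)
6. 783.176ms @ 18/7 + 130.529ms (3/7)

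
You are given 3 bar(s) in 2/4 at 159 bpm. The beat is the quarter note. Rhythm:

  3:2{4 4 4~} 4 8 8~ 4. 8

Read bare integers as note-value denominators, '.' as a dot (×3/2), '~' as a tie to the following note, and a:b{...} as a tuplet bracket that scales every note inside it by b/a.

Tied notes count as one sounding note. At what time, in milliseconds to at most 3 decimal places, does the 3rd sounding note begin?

1. 0.0ms @ 0 + 251.572ms (2/3)
2. 251.572ms @ 2/3 + 251.572ms (2/3)
3. 503.145ms @ 4/3 + 628.931ms (5/3)
4. 1132.075ms @ 3 + 188.679ms (1/2)
5. 1320.755ms @ 7/2 + 754.717ms (2)
6. 2075.472ms @ 11/2 + 188.679ms (1/2)

note 3 onset = 4/3b = 503.145ms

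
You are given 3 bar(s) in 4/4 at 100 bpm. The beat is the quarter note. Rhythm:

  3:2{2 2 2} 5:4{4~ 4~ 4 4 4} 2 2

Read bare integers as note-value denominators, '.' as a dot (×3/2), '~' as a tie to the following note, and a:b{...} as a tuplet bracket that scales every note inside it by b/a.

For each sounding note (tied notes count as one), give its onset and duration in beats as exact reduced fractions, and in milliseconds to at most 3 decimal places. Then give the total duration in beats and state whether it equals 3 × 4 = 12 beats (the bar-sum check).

1) 0.0ms=0b +800.0ms=4/3b
2) 800.0ms=4/3b +800.0ms=4/3b
3) 1600.0ms=8/3b +800.0ms=4/3b
4) 2400.0ms=4b +1440.0ms=12/5b
5) 3840.0ms=32/5b +480.0ms=4/5b
6) 4320.0ms=36/5b +480.0ms=4/5b
7) 4800.0ms=8b +1200.0ms=2b
8) 6000.0ms=10b +1200.0ms=2b
Σ=12b of 12 (100bpm 4/4) — PASS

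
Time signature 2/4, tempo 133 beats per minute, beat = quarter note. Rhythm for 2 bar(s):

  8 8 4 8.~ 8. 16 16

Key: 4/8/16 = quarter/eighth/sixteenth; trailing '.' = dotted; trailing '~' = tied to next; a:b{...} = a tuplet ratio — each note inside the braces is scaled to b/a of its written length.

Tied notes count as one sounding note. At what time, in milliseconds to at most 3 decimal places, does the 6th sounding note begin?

note 6 onset = 15/4b = 1691.729ms

1. 0.0ms @ 0 + 225.564ms (1/2)
2. 225.564ms @ 1/2 + 225.564ms (1/2)
3. 451.128ms @ 1 + 451.128ms (1)
4. 902.256ms @ 2 + 676.692ms (3/2)
5. 1578.947ms @ 7/2 + 112.782ms (1/4)
6. 1691.729ms @ 15/4 + 112.782ms (1/4)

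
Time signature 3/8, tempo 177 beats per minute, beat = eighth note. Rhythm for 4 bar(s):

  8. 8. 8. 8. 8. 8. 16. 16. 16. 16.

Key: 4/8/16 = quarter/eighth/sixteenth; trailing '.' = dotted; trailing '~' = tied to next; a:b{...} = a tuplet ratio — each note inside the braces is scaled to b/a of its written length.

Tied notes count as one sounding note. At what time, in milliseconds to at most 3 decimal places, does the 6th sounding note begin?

1. 0.0ms @ 0 + 508.475ms (3/2)
2. 508.475ms @ 3/2 + 508.475ms (3/2)
3. 1016.949ms @ 3 + 508.475ms (3/2)
4. 1525.424ms @ 9/2 + 508.475ms (3/2)
5. 2033.898ms @ 6 + 508.475ms (3/2)
6. 2542.373ms @ 15/2 + 508.475ms (3/2)
7. 3050.847ms @ 9 + 254.237ms (3/4)
8. 3305.085ms @ 39/4 + 254.237ms (3/4)
9. 3559.322ms @ 21/2 + 254.237ms (3/4)
10. 3813.559ms @ 45/4 + 254.237ms (3/4)

note 6 onset = 15/2b = 2542.373ms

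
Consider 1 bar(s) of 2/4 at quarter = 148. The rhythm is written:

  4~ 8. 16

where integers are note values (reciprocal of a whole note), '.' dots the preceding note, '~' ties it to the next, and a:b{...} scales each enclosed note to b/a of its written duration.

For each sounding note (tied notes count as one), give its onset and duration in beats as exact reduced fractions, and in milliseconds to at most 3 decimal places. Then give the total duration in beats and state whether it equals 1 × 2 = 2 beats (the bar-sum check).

1) 0.0ms=0b +709.459ms=7/4b
2) 709.459ms=7/4b +101.351ms=1/4b
Σ=2b of 2 (148bpm 2/4) — PASS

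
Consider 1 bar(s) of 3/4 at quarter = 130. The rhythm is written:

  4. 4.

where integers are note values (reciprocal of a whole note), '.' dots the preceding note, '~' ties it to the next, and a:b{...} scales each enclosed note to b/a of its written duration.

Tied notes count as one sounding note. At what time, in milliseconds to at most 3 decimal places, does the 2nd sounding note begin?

note 2 onset = 3/2b = 692.308ms

1. 0.0ms @ 0 + 692.308ms (3/2)
2. 692.308ms @ 3/2 + 692.308ms (3/2)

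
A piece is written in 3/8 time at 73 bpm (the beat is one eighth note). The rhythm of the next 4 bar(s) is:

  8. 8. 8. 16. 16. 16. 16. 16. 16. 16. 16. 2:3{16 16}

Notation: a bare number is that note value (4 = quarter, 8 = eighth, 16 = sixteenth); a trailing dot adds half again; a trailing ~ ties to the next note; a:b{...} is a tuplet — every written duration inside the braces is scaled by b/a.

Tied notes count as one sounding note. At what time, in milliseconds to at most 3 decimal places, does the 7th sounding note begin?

1. 0.0ms @ 0 + 1232.877ms (3/2)
2. 1232.877ms @ 3/2 + 1232.877ms (3/2)
3. 2465.753ms @ 3 + 1232.877ms (3/2)
4. 3698.63ms @ 9/2 + 616.438ms (3/4)
5. 4315.068ms @ 21/4 + 616.438ms (3/4)
6. 4931.507ms @ 6 + 616.438ms (3/4)
7. 5547.945ms @ 27/4 + 616.438ms (3/4)
8. 6164.384ms @ 15/2 + 616.438ms (3/4)
9. 6780.822ms @ 33/4 + 616.438ms (3/4)
10. 7397.26ms @ 9 + 616.438ms (3/4)
11. 8013.699ms @ 39/4 + 616.438ms (3/4)
12. 8630.137ms @ 21/2 + 616.438ms (3/4)
13. 9246.575ms @ 45/4 + 616.438ms (3/4)

note 7 onset = 27/4b = 5547.945ms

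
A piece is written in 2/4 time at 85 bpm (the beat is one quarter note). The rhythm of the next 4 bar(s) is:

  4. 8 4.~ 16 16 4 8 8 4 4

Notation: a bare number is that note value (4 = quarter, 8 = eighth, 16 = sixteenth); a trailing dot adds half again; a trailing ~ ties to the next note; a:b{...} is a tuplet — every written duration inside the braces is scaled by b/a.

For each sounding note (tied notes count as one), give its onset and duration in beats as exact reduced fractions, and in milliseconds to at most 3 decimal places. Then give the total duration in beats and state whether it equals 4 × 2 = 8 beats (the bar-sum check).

1) 0.0ms=0b +1058.824ms=3/2b
2) 1058.824ms=3/2b +352.941ms=1/2b
3) 1411.765ms=2b +1235.294ms=7/4b
4) 2647.059ms=15/4b +176.471ms=1/4b
5) 2823.529ms=4b +705.882ms=1b
6) 3529.412ms=5b +352.941ms=1/2b
7) 3882.353ms=11/2b +352.941ms=1/2b
8) 4235.294ms=6b +705.882ms=1b
9) 4941.176ms=7b +705.882ms=1b
Σ=8b of 8 (85bpm 2/4) — PASS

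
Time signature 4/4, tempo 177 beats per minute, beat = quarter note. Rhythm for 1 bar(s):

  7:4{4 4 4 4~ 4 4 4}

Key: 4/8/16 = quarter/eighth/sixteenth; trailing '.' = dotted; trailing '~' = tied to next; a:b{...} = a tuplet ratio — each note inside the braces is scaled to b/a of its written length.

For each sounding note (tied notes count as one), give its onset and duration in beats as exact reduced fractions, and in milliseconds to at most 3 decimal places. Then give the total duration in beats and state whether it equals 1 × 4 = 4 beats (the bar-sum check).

1) 0.0ms=0b +193.705ms=4/7b
2) 193.705ms=4/7b +193.705ms=4/7b
3) 387.409ms=8/7b +193.705ms=4/7b
4) 581.114ms=12/7b +387.409ms=8/7b
5) 968.523ms=20/7b +193.705ms=4/7b
6) 1162.228ms=24/7b +193.705ms=4/7b
Σ=4b of 4 (177bpm 4/4) — PASS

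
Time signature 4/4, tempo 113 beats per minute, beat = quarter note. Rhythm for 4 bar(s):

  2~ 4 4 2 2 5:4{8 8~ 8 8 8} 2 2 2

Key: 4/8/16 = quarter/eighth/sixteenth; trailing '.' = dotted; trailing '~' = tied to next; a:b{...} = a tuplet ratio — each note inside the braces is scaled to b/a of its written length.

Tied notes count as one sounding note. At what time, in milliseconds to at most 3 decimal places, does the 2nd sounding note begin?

note 2 onset = 3b = 1592.92ms

1. 0.0ms @ 0 + 1592.92ms (3)
2. 1592.92ms @ 3 + 530.973ms (1)
3. 2123.894ms @ 4 + 1061.947ms (2)
4. 3185.841ms @ 6 + 1061.947ms (2)
5. 4247.788ms @ 8 + 212.389ms (2/5)
6. 4460.177ms @ 42/5 + 424.779ms (4/5)
7. 4884.956ms @ 46/5 + 212.389ms (2/5)
8. 5097.345ms @ 48/5 + 212.389ms (2/5)
9. 5309.735ms @ 10 + 1061.947ms (2)
10. 6371.681ms @ 12 + 1061.947ms (2)
11. 7433.628ms @ 14 + 1061.947ms (2)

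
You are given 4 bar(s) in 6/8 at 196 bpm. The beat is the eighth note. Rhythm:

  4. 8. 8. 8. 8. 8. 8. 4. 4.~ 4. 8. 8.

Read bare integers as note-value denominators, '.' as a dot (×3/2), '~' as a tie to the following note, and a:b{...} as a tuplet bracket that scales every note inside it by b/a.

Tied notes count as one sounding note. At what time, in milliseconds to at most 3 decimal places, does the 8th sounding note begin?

note 8 onset = 12b = 3673.469ms

1. 0.0ms @ 0 + 918.367ms (3)
2. 918.367ms @ 3 + 459.184ms (3/2)
3. 1377.551ms @ 9/2 + 459.184ms (3/2)
4. 1836.735ms @ 6 + 459.184ms (3/2)
5. 2295.918ms @ 15/2 + 459.184ms (3/2)
6. 2755.102ms @ 9 + 459.184ms (3/2)
7. 3214.286ms @ 21/2 + 459.184ms (3/2)
8. 3673.469ms @ 12 + 918.367ms (3)
9. 4591.837ms @ 15 + 1836.735ms (6)
10. 6428.571ms @ 21 + 459.184ms (3/2)
11. 6887.755ms @ 45/2 + 459.184ms (3/2)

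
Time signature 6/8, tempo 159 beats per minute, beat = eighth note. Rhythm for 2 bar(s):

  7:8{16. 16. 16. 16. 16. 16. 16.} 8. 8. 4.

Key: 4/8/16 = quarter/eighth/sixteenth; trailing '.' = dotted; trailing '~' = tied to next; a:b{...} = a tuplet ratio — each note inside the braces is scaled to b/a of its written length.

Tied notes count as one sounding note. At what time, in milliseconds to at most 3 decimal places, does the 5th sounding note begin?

note 5 onset = 24/7b = 1293.801ms

1. 0.0ms @ 0 + 323.45ms (6/7)
2. 323.45ms @ 6/7 + 323.45ms (6/7)
3. 646.9ms @ 12/7 + 323.45ms (6/7)
4. 970.35ms @ 18/7 + 323.45ms (6/7)
5. 1293.801ms @ 24/7 + 323.45ms (6/7)
6. 1617.251ms @ 30/7 + 323.45ms (6/7)
7. 1940.701ms @ 36/7 + 323.45ms (6/7)
8. 2264.151ms @ 6 + 566.038ms (3/2)
9. 2830.189ms @ 15/2 + 566.038ms (3/2)
10. 3396.226ms @ 9 + 1132.075ms (3)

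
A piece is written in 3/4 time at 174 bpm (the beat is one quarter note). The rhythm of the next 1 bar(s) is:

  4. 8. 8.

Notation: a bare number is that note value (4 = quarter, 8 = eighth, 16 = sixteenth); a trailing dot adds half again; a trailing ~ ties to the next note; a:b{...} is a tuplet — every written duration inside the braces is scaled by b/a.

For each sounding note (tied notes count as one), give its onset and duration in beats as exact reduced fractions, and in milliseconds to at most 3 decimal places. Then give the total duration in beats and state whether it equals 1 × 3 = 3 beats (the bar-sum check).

1) 0.0ms=0b +517.241ms=3/2b
2) 517.241ms=3/2b +258.621ms=3/4b
3) 775.862ms=9/4b +258.621ms=3/4b
Σ=3b of 3 (174bpm 3/4) — PASS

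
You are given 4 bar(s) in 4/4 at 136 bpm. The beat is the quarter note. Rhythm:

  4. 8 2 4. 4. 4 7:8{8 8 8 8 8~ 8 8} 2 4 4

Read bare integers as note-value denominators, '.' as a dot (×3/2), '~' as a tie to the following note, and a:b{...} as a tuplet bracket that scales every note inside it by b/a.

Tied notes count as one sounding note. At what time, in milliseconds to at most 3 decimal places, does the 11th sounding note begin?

note 11 onset = 72/7b = 4537.815ms

1. 0.0ms @ 0 + 661.765ms (3/2)
2. 661.765ms @ 3/2 + 220.588ms (1/2)
3. 882.353ms @ 2 + 882.353ms (2)
4. 1764.706ms @ 4 + 661.765ms (3/2)
5. 2426.471ms @ 11/2 + 661.765ms (3/2)
6. 3088.235ms @ 7 + 441.176ms (1)
7. 3529.412ms @ 8 + 252.101ms (4/7)
8. 3781.513ms @ 60/7 + 252.101ms (4/7)
9. 4033.613ms @ 64/7 + 252.101ms (4/7)
10. 4285.714ms @ 68/7 + 252.101ms (4/7)
11. 4537.815ms @ 72/7 + 504.202ms (8/7)
12. 5042.017ms @ 80/7 + 252.101ms (4/7)
13. 5294.118ms @ 12 + 882.353ms (2)
14. 6176.471ms @ 14 + 441.176ms (1)
15. 6617.647ms @ 15 + 441.176ms (1)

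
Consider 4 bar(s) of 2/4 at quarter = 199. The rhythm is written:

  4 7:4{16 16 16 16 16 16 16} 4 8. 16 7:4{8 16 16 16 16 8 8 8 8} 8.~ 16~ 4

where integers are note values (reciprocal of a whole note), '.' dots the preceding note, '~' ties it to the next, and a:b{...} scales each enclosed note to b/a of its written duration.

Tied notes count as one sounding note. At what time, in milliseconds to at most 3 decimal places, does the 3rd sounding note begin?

note 3 onset = 8/7b = 344.58ms

1. 0.0ms @ 0 + 301.508ms (1)
2. 301.508ms @ 1 + 43.073ms (1/7)
3. 344.58ms @ 8/7 + 43.073ms (1/7)
4. 387.653ms @ 9/7 + 43.073ms (1/7)
5. 430.725ms @ 10/7 + 43.073ms (1/7)
6. 473.798ms @ 11/7 + 43.073ms (1/7)
7. 516.87ms @ 12/7 + 43.073ms (1/7)
8. 559.943ms @ 13/7 + 43.073ms (1/7)
9. 603.015ms @ 2 + 301.508ms (1)
10. 904.523ms @ 3 + 226.131ms (3/4)
11. 1130.653ms @ 15/4 + 75.377ms (1/4)
12. 1206.03ms @ 4 + 86.145ms (2/7)
13. 1292.175ms @ 30/7 + 43.073ms (1/7)
14. 1335.248ms @ 31/7 + 43.073ms (1/7)
15. 1378.32ms @ 32/7 + 43.073ms (1/7)
16. 1421.393ms @ 33/7 + 43.073ms (1/7)
17. 1464.465ms @ 34/7 + 86.145ms (2/7)
18. 1550.61ms @ 36/7 + 86.145ms (2/7)
19. 1636.755ms @ 38/7 + 86.145ms (2/7)
20. 1722.9ms @ 40/7 + 86.145ms (2/7)
21. 1809.045ms @ 6 + 603.015ms (2)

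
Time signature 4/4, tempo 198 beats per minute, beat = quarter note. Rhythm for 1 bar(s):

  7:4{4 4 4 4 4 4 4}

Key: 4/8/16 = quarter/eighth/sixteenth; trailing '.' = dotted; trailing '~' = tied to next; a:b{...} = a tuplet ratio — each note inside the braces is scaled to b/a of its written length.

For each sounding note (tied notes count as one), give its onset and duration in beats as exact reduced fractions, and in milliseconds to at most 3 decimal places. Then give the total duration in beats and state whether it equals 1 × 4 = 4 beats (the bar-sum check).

1) 0.0ms=0b +173.16ms=4/7b
2) 173.16ms=4/7b +173.16ms=4/7b
3) 346.32ms=8/7b +173.16ms=4/7b
4) 519.481ms=12/7b +173.16ms=4/7b
5) 692.641ms=16/7b +173.16ms=4/7b
6) 865.801ms=20/7b +173.16ms=4/7b
7) 1038.961ms=24/7b +173.16ms=4/7b
Σ=4b of 4 (198bpm 4/4) — PASS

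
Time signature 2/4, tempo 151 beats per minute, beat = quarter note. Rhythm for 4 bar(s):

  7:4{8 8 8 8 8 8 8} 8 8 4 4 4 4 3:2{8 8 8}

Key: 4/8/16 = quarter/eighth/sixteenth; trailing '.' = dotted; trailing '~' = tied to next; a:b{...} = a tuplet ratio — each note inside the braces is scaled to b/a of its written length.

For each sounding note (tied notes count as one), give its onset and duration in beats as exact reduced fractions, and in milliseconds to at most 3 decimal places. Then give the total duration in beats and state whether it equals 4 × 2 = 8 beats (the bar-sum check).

1) 0.0ms=0b +113.529ms=2/7b
2) 113.529ms=2/7b +113.529ms=2/7b
3) 227.058ms=4/7b +113.529ms=2/7b
4) 340.587ms=6/7b +113.529ms=2/7b
5) 454.115ms=8/7b +113.529ms=2/7b
6) 567.644ms=10/7b +113.529ms=2/7b
7) 681.173ms=12/7b +113.529ms=2/7b
8) 794.702ms=2b +198.675ms=1/2b
9) 993.377ms=5/2b +198.675ms=1/2b
10) 1192.053ms=3b +397.351ms=1b
11) 1589.404ms=4b +397.351ms=1b
12) 1986.755ms=5b +397.351ms=1b
13) 2384.106ms=6b +397.351ms=1b
14) 2781.457ms=7b +132.45ms=1/3b
15) 2913.907ms=22/3b +132.45ms=1/3b
16) 3046.358ms=23/3b +132.45ms=1/3b
Σ=8b of 8 (151bpm 2/4) — PASS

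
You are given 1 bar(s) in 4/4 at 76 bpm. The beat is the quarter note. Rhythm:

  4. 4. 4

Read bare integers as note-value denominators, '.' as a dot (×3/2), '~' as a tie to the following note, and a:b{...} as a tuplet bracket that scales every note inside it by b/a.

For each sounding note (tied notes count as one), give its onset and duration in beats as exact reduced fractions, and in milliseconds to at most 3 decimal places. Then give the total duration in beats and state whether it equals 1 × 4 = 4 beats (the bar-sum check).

1) 0.0ms=0b +1184.211ms=3/2b
2) 1184.211ms=3/2b +1184.211ms=3/2b
3) 2368.421ms=3b +789.474ms=1b
Σ=4b of 4 (76bpm 4/4) — PASS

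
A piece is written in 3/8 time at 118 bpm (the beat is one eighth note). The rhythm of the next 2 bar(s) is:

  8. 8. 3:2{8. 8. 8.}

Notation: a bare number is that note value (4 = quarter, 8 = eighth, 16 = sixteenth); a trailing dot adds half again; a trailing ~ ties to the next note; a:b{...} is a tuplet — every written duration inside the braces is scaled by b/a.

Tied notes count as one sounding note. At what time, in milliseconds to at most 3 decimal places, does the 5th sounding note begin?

1. 0.0ms @ 0 + 762.712ms (3/2)
2. 762.712ms @ 3/2 + 762.712ms (3/2)
3. 1525.424ms @ 3 + 508.475ms (1)
4. 2033.898ms @ 4 + 508.475ms (1)
5. 2542.373ms @ 5 + 508.475ms (1)

note 5 onset = 5b = 2542.373ms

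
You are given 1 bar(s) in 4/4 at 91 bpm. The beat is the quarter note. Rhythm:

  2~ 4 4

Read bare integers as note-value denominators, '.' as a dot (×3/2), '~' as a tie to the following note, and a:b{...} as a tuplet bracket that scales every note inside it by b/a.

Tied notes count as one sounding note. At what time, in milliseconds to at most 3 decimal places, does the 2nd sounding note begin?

1. 0.0ms @ 0 + 1978.022ms (3)
2. 1978.022ms @ 3 + 659.341ms (1)

note 2 onset = 3b = 1978.022ms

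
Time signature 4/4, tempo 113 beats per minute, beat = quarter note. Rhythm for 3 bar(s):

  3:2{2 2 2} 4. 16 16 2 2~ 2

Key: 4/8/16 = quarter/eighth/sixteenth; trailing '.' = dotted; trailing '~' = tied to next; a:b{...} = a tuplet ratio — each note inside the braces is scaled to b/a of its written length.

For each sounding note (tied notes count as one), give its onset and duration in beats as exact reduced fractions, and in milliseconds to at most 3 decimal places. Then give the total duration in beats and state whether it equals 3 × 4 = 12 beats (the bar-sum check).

1) 0.0ms=0b +707.965ms=4/3b
2) 707.965ms=4/3b +707.965ms=4/3b
3) 1415.929ms=8/3b +707.965ms=4/3b
4) 2123.894ms=4b +796.46ms=3/2b
5) 2920.354ms=11/2b +132.743ms=1/4b
6) 3053.097ms=23/4b +132.743ms=1/4b
7) 3185.841ms=6b +1061.947ms=2b
8) 4247.788ms=8b +2123.894ms=4b
Σ=12b of 12 (113bpm 4/4) — PASS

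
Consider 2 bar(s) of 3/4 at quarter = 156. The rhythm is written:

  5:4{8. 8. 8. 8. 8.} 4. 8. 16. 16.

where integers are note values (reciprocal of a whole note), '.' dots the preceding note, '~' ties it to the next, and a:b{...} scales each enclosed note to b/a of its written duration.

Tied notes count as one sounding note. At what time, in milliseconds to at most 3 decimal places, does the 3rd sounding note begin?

1. 0.0ms @ 0 + 230.769ms (3/5)
2. 230.769ms @ 3/5 + 230.769ms (3/5)
3. 461.538ms @ 6/5 + 230.769ms (3/5)
4. 692.308ms @ 9/5 + 230.769ms (3/5)
5. 923.077ms @ 12/5 + 230.769ms (3/5)
6. 1153.846ms @ 3 + 576.923ms (3/2)
7. 1730.769ms @ 9/2 + 288.462ms (3/4)
8. 2019.231ms @ 21/4 + 144.231ms (3/8)
9. 2163.462ms @ 45/8 + 144.231ms (3/8)

note 3 onset = 6/5b = 461.538ms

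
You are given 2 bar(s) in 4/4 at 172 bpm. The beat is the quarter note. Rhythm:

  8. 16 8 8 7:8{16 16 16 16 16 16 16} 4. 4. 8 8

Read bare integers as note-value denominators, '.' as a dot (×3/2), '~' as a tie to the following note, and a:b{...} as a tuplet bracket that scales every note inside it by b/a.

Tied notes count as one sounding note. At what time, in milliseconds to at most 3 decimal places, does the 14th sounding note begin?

note 14 onset = 7b = 2441.86ms

1. 0.0ms @ 0 + 261.628ms (3/4)
2. 261.628ms @ 3/4 + 87.209ms (1/4)
3. 348.837ms @ 1 + 174.419ms (1/2)
4. 523.256ms @ 3/2 + 174.419ms (1/2)
5. 697.674ms @ 2 + 99.668ms (2/7)
6. 797.342ms @ 16/7 + 99.668ms (2/7)
7. 897.01ms @ 18/7 + 99.668ms (2/7)
8. 996.678ms @ 20/7 + 99.668ms (2/7)
9. 1096.346ms @ 22/7 + 99.668ms (2/7)
10. 1196.013ms @ 24/7 + 99.668ms (2/7)
11. 1295.681ms @ 26/7 + 99.668ms (2/7)
12. 1395.349ms @ 4 + 523.256ms (3/2)
13. 1918.605ms @ 11/2 + 523.256ms (3/2)
14. 2441.86ms @ 7 + 174.419ms (1/2)
15. 2616.279ms @ 15/2 + 174.419ms (1/2)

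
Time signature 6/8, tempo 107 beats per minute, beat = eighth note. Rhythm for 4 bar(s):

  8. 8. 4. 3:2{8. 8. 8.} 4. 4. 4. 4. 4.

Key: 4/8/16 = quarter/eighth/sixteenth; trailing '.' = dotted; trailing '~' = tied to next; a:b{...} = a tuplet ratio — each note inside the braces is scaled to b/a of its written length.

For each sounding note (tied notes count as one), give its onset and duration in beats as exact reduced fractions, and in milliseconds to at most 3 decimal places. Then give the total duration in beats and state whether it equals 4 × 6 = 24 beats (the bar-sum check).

1) 0.0ms=0b +841.121ms=3/2b
2) 841.121ms=3/2b +841.121ms=3/2b
3) 1682.243ms=3b +1682.243ms=3b
4) 3364.486ms=6b +560.748ms=1b
5) 3925.234ms=7b +560.748ms=1b
6) 4485.981ms=8b +560.748ms=1b
7) 5046.729ms=9b +1682.243ms=3b
8) 6728.972ms=12b +1682.243ms=3b
9) 8411.215ms=15b +1682.243ms=3b
10) 10093.458ms=18b +1682.243ms=3b
11) 11775.701ms=21b +1682.243ms=3b
Σ=24b of 24 (107bpm 6/8) — PASS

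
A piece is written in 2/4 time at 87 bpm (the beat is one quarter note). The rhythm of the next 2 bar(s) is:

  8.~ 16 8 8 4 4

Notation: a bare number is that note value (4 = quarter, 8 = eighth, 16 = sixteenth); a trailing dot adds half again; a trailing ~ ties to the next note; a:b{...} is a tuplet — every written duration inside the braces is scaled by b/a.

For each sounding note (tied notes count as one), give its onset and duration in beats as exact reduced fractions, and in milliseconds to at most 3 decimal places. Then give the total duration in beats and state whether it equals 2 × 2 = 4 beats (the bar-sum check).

1) 0.0ms=0b +689.655ms=1b
2) 689.655ms=1b +344.828ms=1/2b
3) 1034.483ms=3/2b +344.828ms=1/2b
4) 1379.31ms=2b +689.655ms=1b
5) 2068.966ms=3b +689.655ms=1b
Σ=4b of 4 (87bpm 2/4) — PASS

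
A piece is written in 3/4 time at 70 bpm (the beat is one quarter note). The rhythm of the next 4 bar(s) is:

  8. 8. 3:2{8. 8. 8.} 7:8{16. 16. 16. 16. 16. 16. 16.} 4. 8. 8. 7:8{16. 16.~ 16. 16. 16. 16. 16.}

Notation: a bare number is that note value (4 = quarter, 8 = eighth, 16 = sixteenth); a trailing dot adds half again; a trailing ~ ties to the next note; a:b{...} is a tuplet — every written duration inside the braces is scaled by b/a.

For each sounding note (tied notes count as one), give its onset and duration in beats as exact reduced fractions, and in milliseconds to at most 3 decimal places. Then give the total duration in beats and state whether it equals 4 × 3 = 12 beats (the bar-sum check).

1) 0.0ms=0b +642.857ms=3/4b
2) 642.857ms=3/4b +642.857ms=3/4b
3) 1285.714ms=3/2b +428.571ms=1/2b
4) 1714.286ms=2b +428.571ms=1/2b
5) 2142.857ms=5/2b +428.571ms=1/2b
6) 2571.429ms=3b +367.347ms=3/7b
7) 2938.776ms=24/7b +367.347ms=3/7b
8) 3306.122ms=27/7b +367.347ms=3/7b
9) 3673.469ms=30/7b +367.347ms=3/7b
10) 4040.816ms=33/7b +367.347ms=3/7b
11) 4408.163ms=36/7b +367.347ms=3/7b
12) 4775.51ms=39/7b +367.347ms=3/7b
13) 5142.857ms=6b +1285.714ms=3/2b
14) 6428.571ms=15/2b +642.857ms=3/4b
15) 7071.429ms=33/4b +642.857ms=3/4b
16) 7714.286ms=9b +367.347ms=3/7b
17) 8081.633ms=66/7b +734.694ms=6/7b
18) 8816.327ms=72/7b +367.347ms=3/7b
19) 9183.673ms=75/7b +367.347ms=3/7b
20) 9551.02ms=78/7b +367.347ms=3/7b
21) 9918.367ms=81/7b +367.347ms=3/7b
Σ=12b of 12 (70bpm 3/4) — PASS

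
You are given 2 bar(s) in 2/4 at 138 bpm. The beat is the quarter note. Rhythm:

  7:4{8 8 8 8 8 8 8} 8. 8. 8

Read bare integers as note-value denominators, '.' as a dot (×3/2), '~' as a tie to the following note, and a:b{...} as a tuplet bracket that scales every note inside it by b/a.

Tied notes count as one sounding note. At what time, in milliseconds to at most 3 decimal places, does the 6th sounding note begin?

1. 0.0ms @ 0 + 124.224ms (2/7)
2. 124.224ms @ 2/7 + 124.224ms (2/7)
3. 248.447ms @ 4/7 + 124.224ms (2/7)
4. 372.671ms @ 6/7 + 124.224ms (2/7)
5. 496.894ms @ 8/7 + 124.224ms (2/7)
6. 621.118ms @ 10/7 + 124.224ms (2/7)
7. 745.342ms @ 12/7 + 124.224ms (2/7)
8. 869.565ms @ 2 + 326.087ms (3/4)
9. 1195.652ms @ 11/4 + 326.087ms (3/4)
10. 1521.739ms @ 7/2 + 217.391ms (1/2)

note 6 onset = 10/7b = 621.118ms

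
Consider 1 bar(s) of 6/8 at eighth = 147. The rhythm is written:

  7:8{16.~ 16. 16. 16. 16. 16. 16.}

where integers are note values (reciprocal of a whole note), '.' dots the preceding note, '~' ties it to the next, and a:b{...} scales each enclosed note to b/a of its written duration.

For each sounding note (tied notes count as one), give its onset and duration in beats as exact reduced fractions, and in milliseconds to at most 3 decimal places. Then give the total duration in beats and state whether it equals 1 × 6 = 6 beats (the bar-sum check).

1) 0.0ms=0b +699.708ms=12/7b
2) 699.708ms=12/7b +349.854ms=6/7b
3) 1049.563ms=18/7b +349.854ms=6/7b
4) 1399.417ms=24/7b +349.854ms=6/7b
5) 1749.271ms=30/7b +349.854ms=6/7b
6) 2099.125ms=36/7b +349.854ms=6/7b
Σ=6b of 6 (147bpm 6/8) — PASS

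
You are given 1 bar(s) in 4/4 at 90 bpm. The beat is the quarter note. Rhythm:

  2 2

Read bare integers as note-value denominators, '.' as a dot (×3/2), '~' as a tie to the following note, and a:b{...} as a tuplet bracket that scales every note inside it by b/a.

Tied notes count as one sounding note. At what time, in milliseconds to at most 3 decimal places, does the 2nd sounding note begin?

note 2 onset = 2b = 1333.333ms

1. 0.0ms @ 0 + 1333.333ms (2)
2. 1333.333ms @ 2 + 1333.333ms (2)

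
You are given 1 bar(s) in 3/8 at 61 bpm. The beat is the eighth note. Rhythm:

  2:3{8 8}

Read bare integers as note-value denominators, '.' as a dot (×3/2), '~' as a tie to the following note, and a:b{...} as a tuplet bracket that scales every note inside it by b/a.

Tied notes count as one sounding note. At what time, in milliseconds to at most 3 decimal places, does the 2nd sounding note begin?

1. 0.0ms @ 0 + 1475.41ms (3/2)
2. 1475.41ms @ 3/2 + 1475.41ms (3/2)

note 2 onset = 3/2b = 1475.41ms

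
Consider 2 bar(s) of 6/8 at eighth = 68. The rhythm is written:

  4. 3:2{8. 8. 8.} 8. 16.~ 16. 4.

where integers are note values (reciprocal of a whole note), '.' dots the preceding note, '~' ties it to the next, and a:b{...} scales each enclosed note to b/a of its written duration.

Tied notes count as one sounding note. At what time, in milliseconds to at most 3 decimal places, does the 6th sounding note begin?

note 6 onset = 15/2b = 6617.647ms

1. 0.0ms @ 0 + 2647.059ms (3)
2. 2647.059ms @ 3 + 882.353ms (1)
3. 3529.412ms @ 4 + 882.353ms (1)
4. 4411.765ms @ 5 + 882.353ms (1)
5. 5294.118ms @ 6 + 1323.529ms (3/2)
6. 6617.647ms @ 15/2 + 1323.529ms (3/2)
7. 7941.176ms @ 9 + 2647.059ms (3)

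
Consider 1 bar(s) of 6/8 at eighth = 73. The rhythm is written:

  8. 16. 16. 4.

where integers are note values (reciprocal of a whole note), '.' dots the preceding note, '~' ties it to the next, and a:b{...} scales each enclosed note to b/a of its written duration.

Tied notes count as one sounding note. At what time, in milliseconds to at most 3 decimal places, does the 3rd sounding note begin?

note 3 onset = 9/4b = 1849.315ms

1. 0.0ms @ 0 + 1232.877ms (3/2)
2. 1232.877ms @ 3/2 + 616.438ms (3/4)
3. 1849.315ms @ 9/4 + 616.438ms (3/4)
4. 2465.753ms @ 3 + 2465.753ms (3)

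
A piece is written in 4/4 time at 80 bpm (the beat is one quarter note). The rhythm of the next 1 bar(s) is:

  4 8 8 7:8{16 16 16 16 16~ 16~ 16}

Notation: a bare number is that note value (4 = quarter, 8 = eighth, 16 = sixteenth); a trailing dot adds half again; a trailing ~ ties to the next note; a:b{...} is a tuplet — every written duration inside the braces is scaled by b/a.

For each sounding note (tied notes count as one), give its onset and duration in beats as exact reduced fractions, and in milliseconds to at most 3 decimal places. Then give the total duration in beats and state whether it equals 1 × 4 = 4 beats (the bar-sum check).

1) 0.0ms=0b +750.0ms=1b
2) 750.0ms=1b +375.0ms=1/2b
3) 1125.0ms=3/2b +375.0ms=1/2b
4) 1500.0ms=2b +214.286ms=2/7b
5) 1714.286ms=16/7b +214.286ms=2/7b
6) 1928.571ms=18/7b +214.286ms=2/7b
7) 2142.857ms=20/7b +214.286ms=2/7b
8) 2357.143ms=22/7b +642.857ms=6/7b
Σ=4b of 4 (80bpm 4/4) — PASS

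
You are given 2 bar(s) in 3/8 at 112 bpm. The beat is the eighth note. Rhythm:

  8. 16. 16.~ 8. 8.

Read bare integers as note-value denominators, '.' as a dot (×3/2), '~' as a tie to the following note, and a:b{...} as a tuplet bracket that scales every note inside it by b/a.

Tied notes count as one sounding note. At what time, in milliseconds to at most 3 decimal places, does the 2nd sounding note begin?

1. 0.0ms @ 0 + 803.571ms (3/2)
2. 803.571ms @ 3/2 + 401.786ms (3/4)
3. 1205.357ms @ 9/4 + 1205.357ms (9/4)
4. 2410.714ms @ 9/2 + 803.571ms (3/2)

note 2 onset = 3/2b = 803.571ms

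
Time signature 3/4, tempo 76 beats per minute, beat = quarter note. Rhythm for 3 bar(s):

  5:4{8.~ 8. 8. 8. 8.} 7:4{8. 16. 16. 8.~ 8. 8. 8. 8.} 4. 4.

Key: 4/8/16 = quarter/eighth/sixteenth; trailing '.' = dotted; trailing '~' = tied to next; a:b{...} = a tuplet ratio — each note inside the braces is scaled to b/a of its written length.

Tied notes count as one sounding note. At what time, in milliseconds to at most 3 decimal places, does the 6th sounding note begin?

1. 0.0ms @ 0 + 947.368ms (6/5)
2. 947.368ms @ 6/5 + 473.684ms (3/5)
3. 1421.053ms @ 9/5 + 473.684ms (3/5)
4. 1894.737ms @ 12/5 + 473.684ms (3/5)
5. 2368.421ms @ 3 + 338.346ms (3/7)
6. 2706.767ms @ 24/7 + 169.173ms (3/14)
7. 2875.94ms @ 51/14 + 169.173ms (3/14)
8. 3045.113ms @ 27/7 + 676.692ms (6/7)
9. 3721.805ms @ 33/7 + 338.346ms (3/7)
10. 4060.15ms @ 36/7 + 338.346ms (3/7)
11. 4398.496ms @ 39/7 + 338.346ms (3/7)
12. 4736.842ms @ 6 + 1184.211ms (3/2)
13. 5921.053ms @ 15/2 + 1184.211ms (3/2)

note 6 onset = 24/7b = 2706.767ms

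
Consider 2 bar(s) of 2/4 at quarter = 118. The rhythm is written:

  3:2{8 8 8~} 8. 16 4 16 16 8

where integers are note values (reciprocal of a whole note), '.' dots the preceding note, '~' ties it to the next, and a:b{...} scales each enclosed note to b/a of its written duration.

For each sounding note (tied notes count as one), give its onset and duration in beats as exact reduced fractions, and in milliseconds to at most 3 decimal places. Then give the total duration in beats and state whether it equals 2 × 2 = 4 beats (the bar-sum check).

1) 0.0ms=0b +169.492ms=1/3b
2) 169.492ms=1/3b +169.492ms=1/3b
3) 338.983ms=2/3b +550.847ms=13/12b
4) 889.831ms=7/4b +127.119ms=1/4b
5) 1016.949ms=2b +508.475ms=1b
6) 1525.424ms=3b +127.119ms=1/4b
7) 1652.542ms=13/4b +127.119ms=1/4b
8) 1779.661ms=7/2b +254.237ms=1/2b
Σ=4b of 4 (118bpm 2/4) — PASS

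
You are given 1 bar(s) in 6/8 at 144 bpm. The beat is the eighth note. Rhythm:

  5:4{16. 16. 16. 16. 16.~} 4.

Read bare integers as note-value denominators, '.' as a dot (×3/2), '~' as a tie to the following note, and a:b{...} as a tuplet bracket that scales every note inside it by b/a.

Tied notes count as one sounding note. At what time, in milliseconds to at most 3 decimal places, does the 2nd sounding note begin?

note 2 onset = 3/5b = 250.0ms

1. 0.0ms @ 0 + 250.0ms (3/5)
2. 250.0ms @ 3/5 + 250.0ms (3/5)
3. 500.0ms @ 6/5 + 250.0ms (3/5)
4. 750.0ms @ 9/5 + 250.0ms (3/5)
5. 1000.0ms @ 12/5 + 1500.0ms (18/5)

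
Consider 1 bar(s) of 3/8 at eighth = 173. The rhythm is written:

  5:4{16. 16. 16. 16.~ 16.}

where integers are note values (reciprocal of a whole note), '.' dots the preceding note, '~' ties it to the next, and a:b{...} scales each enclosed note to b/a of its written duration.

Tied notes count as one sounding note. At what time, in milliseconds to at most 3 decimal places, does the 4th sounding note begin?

1. 0.0ms @ 0 + 208.092ms (3/5)
2. 208.092ms @ 3/5 + 208.092ms (3/5)
3. 416.185ms @ 6/5 + 208.092ms (3/5)
4. 624.277ms @ 9/5 + 416.185ms (6/5)

note 4 onset = 9/5b = 624.277ms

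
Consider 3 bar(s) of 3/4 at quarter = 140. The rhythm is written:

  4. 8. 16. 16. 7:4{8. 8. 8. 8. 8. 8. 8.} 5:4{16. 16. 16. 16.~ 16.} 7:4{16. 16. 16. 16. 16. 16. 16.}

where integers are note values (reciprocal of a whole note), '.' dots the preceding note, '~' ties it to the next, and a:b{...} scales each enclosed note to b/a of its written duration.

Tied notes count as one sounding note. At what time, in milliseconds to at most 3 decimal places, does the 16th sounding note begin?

1. 0.0ms @ 0 + 642.857ms (3/2)
2. 642.857ms @ 3/2 + 321.429ms (3/4)
3. 964.286ms @ 9/4 + 160.714ms (3/8)
4. 1125.0ms @ 21/8 + 160.714ms (3/8)
5. 1285.714ms @ 3 + 183.673ms (3/7)
6. 1469.388ms @ 24/7 + 183.673ms (3/7)
7. 1653.061ms @ 27/7 + 183.673ms (3/7)
8. 1836.735ms @ 30/7 + 183.673ms (3/7)
9. 2020.408ms @ 33/7 + 183.673ms (3/7)
10. 2204.082ms @ 36/7 + 183.673ms (3/7)
11. 2387.755ms @ 39/7 + 183.673ms (3/7)
12. 2571.429ms @ 6 + 128.571ms (3/10)
13. 2700.0ms @ 63/10 + 128.571ms (3/10)
14. 2828.571ms @ 33/5 + 128.571ms (3/10)
15. 2957.143ms @ 69/10 + 257.143ms (3/5)
16. 3214.286ms @ 15/2 + 91.837ms (3/14)
17. 3306.122ms @ 54/7 + 91.837ms (3/14)
18. 3397.959ms @ 111/14 + 91.837ms (3/14)
19. 3489.796ms @ 57/7 + 91.837ms (3/14)
20. 3581.633ms @ 117/14 + 91.837ms (3/14)
21. 3673.469ms @ 60/7 + 91.837ms (3/14)
22. 3765.306ms @ 123/14 + 91.837ms (3/14)

note 16 onset = 15/2b = 3214.286ms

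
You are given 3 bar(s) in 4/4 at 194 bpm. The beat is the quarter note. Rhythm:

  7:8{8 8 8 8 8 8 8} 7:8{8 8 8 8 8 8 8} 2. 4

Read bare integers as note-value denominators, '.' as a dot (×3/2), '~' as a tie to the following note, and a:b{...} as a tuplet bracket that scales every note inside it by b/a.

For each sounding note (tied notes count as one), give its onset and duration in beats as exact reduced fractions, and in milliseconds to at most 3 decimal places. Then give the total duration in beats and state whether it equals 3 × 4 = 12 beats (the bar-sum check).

1) 0.0ms=0b +176.73ms=4/7b
2) 176.73ms=4/7b +176.73ms=4/7b
3) 353.461ms=8/7b +176.73ms=4/7b
4) 530.191ms=12/7b +176.73ms=4/7b
5) 706.922ms=16/7b +176.73ms=4/7b
6) 883.652ms=20/7b +176.73ms=4/7b
7) 1060.383ms=24/7b +176.73ms=4/7b
8) 1237.113ms=4b +176.73ms=4/7b
9) 1413.844ms=32/7b +176.73ms=4/7b
10) 1590.574ms=36/7b +176.73ms=4/7b
11) 1767.305ms=40/7b +176.73ms=4/7b
12) 1944.035ms=44/7b +176.73ms=4/7b
13) 2120.766ms=48/7b +176.73ms=4/7b
14) 2297.496ms=52/7b +176.73ms=4/7b
15) 2474.227ms=8b +927.835ms=3b
16) 3402.062ms=11b +309.278ms=1b
Σ=12b of 12 (194bpm 4/4) — PASS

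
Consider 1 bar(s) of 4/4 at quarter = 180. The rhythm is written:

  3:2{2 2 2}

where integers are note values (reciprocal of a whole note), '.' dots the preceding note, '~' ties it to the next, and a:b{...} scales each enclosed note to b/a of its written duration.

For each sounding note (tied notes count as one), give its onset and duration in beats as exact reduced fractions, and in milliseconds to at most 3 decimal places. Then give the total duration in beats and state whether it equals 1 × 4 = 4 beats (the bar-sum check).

1) 0.0ms=0b +444.444ms=4/3b
2) 444.444ms=4/3b +444.444ms=4/3b
3) 888.889ms=8/3b +444.444ms=4/3b
Σ=4b of 4 (180bpm 4/4) — PASS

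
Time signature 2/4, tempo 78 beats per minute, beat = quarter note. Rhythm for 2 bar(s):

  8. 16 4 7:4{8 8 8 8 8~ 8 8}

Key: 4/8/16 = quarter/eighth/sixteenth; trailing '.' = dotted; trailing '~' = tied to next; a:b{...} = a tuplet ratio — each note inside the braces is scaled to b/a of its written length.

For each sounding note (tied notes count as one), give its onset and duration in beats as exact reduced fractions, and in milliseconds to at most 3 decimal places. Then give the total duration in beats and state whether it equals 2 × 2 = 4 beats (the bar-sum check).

1) 0.0ms=0b +576.923ms=3/4b
2) 576.923ms=3/4b +192.308ms=1/4b
3) 769.231ms=1b +769.231ms=1b
4) 1538.462ms=2b +219.78ms=2/7b
5) 1758.242ms=16/7b +219.78ms=2/7b
6) 1978.022ms=18/7b +219.78ms=2/7b
7) 2197.802ms=20/7b +219.78ms=2/7b
8) 2417.582ms=22/7b +439.56ms=4/7b
9) 2857.143ms=26/7b +219.78ms=2/7b
Σ=4b of 4 (78bpm 2/4) — PASS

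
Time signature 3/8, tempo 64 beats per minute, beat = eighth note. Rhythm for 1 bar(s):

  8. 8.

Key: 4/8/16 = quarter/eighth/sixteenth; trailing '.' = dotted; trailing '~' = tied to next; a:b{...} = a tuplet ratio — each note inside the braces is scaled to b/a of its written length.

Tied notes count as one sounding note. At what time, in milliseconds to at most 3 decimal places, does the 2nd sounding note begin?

note 2 onset = 3/2b = 1406.25ms

1. 0.0ms @ 0 + 1406.25ms (3/2)
2. 1406.25ms @ 3/2 + 1406.25ms (3/2)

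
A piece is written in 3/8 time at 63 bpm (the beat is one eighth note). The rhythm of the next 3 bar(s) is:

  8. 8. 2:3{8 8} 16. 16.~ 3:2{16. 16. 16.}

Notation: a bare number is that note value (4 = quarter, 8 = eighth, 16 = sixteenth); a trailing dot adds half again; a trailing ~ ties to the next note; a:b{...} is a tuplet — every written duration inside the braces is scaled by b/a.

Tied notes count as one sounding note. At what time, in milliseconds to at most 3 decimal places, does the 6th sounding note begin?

note 6 onset = 27/4b = 6428.571ms

1. 0.0ms @ 0 + 1428.571ms (3/2)
2. 1428.571ms @ 3/2 + 1428.571ms (3/2)
3. 2857.143ms @ 3 + 1428.571ms (3/2)
4. 4285.714ms @ 9/2 + 1428.571ms (3/2)
5. 5714.286ms @ 6 + 714.286ms (3/4)
6. 6428.571ms @ 27/4 + 1190.476ms (5/4)
7. 7619.048ms @ 8 + 476.19ms (1/2)
8. 8095.238ms @ 17/2 + 476.19ms (1/2)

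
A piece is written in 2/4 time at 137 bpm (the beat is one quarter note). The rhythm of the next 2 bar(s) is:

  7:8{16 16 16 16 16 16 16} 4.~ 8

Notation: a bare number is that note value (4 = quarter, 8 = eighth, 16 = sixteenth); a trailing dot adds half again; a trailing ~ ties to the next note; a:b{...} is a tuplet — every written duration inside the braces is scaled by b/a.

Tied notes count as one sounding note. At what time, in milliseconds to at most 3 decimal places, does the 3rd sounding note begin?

note 3 onset = 4/7b = 250.261ms

1. 0.0ms @ 0 + 125.13ms (2/7)
2. 125.13ms @ 2/7 + 125.13ms (2/7)
3. 250.261ms @ 4/7 + 125.13ms (2/7)
4. 375.391ms @ 6/7 + 125.13ms (2/7)
5. 500.521ms @ 8/7 + 125.13ms (2/7)
6. 625.652ms @ 10/7 + 125.13ms (2/7)
7. 750.782ms @ 12/7 + 125.13ms (2/7)
8. 875.912ms @ 2 + 875.912ms (2)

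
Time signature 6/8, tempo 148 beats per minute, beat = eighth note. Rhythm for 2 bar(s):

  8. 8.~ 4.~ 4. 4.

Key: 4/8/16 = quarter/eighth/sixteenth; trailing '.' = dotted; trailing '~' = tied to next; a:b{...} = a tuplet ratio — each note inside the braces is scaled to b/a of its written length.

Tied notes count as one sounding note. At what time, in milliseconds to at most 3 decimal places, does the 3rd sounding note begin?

1. 0.0ms @ 0 + 608.108ms (3/2)
2. 608.108ms @ 3/2 + 3040.541ms (15/2)
3. 3648.649ms @ 9 + 1216.216ms (3)

note 3 onset = 9b = 3648.649ms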